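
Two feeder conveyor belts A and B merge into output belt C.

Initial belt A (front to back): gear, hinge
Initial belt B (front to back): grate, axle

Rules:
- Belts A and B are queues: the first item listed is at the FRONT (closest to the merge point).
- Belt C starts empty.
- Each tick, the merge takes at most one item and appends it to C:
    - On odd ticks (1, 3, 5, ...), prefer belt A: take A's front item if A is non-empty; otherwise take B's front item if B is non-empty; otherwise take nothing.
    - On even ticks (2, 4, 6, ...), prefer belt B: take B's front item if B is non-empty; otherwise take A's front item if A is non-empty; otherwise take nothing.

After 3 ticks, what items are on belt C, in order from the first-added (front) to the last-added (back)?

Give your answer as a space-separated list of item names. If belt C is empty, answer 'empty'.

Tick 1: prefer A, take gear from A; A=[hinge] B=[grate,axle] C=[gear]
Tick 2: prefer B, take grate from B; A=[hinge] B=[axle] C=[gear,grate]
Tick 3: prefer A, take hinge from A; A=[-] B=[axle] C=[gear,grate,hinge]

Answer: gear grate hinge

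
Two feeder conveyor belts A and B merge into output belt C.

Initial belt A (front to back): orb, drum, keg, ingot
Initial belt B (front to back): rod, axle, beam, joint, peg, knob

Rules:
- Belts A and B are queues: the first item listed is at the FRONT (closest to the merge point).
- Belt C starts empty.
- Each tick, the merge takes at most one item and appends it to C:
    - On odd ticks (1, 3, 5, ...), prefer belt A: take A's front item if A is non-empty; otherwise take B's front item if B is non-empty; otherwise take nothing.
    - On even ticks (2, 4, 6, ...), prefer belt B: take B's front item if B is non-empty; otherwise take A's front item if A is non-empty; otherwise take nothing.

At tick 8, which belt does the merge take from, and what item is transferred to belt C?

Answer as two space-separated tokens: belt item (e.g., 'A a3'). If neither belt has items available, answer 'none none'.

Tick 1: prefer A, take orb from A; A=[drum,keg,ingot] B=[rod,axle,beam,joint,peg,knob] C=[orb]
Tick 2: prefer B, take rod from B; A=[drum,keg,ingot] B=[axle,beam,joint,peg,knob] C=[orb,rod]
Tick 3: prefer A, take drum from A; A=[keg,ingot] B=[axle,beam,joint,peg,knob] C=[orb,rod,drum]
Tick 4: prefer B, take axle from B; A=[keg,ingot] B=[beam,joint,peg,knob] C=[orb,rod,drum,axle]
Tick 5: prefer A, take keg from A; A=[ingot] B=[beam,joint,peg,knob] C=[orb,rod,drum,axle,keg]
Tick 6: prefer B, take beam from B; A=[ingot] B=[joint,peg,knob] C=[orb,rod,drum,axle,keg,beam]
Tick 7: prefer A, take ingot from A; A=[-] B=[joint,peg,knob] C=[orb,rod,drum,axle,keg,beam,ingot]
Tick 8: prefer B, take joint from B; A=[-] B=[peg,knob] C=[orb,rod,drum,axle,keg,beam,ingot,joint]

Answer: B joint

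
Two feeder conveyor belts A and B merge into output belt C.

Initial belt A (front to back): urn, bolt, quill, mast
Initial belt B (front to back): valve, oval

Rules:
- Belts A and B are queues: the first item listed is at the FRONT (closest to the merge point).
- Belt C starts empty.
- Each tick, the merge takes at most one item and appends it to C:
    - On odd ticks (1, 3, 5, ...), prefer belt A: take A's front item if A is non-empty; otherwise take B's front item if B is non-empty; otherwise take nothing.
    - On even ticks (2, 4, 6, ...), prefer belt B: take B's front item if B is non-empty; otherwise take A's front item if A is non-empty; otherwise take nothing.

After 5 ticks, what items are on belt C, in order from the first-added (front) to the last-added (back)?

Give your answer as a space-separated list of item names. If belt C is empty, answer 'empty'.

Tick 1: prefer A, take urn from A; A=[bolt,quill,mast] B=[valve,oval] C=[urn]
Tick 2: prefer B, take valve from B; A=[bolt,quill,mast] B=[oval] C=[urn,valve]
Tick 3: prefer A, take bolt from A; A=[quill,mast] B=[oval] C=[urn,valve,bolt]
Tick 4: prefer B, take oval from B; A=[quill,mast] B=[-] C=[urn,valve,bolt,oval]
Tick 5: prefer A, take quill from A; A=[mast] B=[-] C=[urn,valve,bolt,oval,quill]

Answer: urn valve bolt oval quill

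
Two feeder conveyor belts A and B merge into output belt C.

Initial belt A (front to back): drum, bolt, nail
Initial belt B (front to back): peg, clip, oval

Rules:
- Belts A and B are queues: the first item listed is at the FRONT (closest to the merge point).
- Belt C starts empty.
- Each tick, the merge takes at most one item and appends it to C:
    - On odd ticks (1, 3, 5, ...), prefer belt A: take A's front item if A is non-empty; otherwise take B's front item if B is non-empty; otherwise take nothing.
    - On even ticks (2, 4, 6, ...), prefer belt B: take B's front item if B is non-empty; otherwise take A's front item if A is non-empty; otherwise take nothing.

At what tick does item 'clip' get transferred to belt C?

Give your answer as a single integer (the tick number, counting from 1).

Answer: 4

Derivation:
Tick 1: prefer A, take drum from A; A=[bolt,nail] B=[peg,clip,oval] C=[drum]
Tick 2: prefer B, take peg from B; A=[bolt,nail] B=[clip,oval] C=[drum,peg]
Tick 3: prefer A, take bolt from A; A=[nail] B=[clip,oval] C=[drum,peg,bolt]
Tick 4: prefer B, take clip from B; A=[nail] B=[oval] C=[drum,peg,bolt,clip]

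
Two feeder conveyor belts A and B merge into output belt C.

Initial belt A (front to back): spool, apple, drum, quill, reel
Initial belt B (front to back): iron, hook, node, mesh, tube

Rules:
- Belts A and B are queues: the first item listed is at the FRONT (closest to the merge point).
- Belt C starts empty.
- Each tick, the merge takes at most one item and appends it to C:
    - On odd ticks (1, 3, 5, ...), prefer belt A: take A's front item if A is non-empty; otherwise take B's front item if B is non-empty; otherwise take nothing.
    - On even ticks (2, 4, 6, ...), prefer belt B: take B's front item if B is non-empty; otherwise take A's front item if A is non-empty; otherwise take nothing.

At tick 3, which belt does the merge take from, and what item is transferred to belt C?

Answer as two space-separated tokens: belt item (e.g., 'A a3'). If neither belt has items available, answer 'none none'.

Tick 1: prefer A, take spool from A; A=[apple,drum,quill,reel] B=[iron,hook,node,mesh,tube] C=[spool]
Tick 2: prefer B, take iron from B; A=[apple,drum,quill,reel] B=[hook,node,mesh,tube] C=[spool,iron]
Tick 3: prefer A, take apple from A; A=[drum,quill,reel] B=[hook,node,mesh,tube] C=[spool,iron,apple]

Answer: A apple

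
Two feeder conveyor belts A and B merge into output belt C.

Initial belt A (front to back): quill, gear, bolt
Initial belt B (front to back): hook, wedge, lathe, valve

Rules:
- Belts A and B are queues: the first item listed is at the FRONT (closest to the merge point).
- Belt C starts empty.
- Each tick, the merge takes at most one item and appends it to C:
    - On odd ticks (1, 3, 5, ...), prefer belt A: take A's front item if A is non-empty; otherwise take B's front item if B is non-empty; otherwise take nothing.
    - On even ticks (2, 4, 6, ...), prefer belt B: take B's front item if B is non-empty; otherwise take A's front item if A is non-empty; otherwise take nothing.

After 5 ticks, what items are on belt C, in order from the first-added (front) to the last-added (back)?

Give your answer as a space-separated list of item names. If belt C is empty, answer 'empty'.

Answer: quill hook gear wedge bolt

Derivation:
Tick 1: prefer A, take quill from A; A=[gear,bolt] B=[hook,wedge,lathe,valve] C=[quill]
Tick 2: prefer B, take hook from B; A=[gear,bolt] B=[wedge,lathe,valve] C=[quill,hook]
Tick 3: prefer A, take gear from A; A=[bolt] B=[wedge,lathe,valve] C=[quill,hook,gear]
Tick 4: prefer B, take wedge from B; A=[bolt] B=[lathe,valve] C=[quill,hook,gear,wedge]
Tick 5: prefer A, take bolt from A; A=[-] B=[lathe,valve] C=[quill,hook,gear,wedge,bolt]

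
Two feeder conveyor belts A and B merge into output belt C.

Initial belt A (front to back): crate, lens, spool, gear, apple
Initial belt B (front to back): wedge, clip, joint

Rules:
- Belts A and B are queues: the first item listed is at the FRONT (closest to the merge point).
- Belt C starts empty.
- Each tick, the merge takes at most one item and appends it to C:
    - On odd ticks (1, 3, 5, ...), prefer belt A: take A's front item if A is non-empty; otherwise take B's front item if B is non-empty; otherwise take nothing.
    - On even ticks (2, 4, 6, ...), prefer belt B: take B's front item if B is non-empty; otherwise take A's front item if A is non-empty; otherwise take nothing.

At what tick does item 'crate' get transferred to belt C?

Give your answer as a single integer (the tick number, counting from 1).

Answer: 1

Derivation:
Tick 1: prefer A, take crate from A; A=[lens,spool,gear,apple] B=[wedge,clip,joint] C=[crate]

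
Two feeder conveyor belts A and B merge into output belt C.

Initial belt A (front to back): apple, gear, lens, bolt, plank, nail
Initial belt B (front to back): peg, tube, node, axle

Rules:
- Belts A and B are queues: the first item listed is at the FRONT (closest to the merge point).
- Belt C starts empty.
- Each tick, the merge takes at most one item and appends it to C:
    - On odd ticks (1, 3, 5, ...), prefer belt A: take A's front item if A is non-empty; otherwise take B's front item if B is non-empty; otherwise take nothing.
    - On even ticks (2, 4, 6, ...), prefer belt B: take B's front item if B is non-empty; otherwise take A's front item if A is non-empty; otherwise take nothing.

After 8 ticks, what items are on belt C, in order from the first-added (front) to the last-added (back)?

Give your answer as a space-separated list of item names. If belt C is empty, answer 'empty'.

Tick 1: prefer A, take apple from A; A=[gear,lens,bolt,plank,nail] B=[peg,tube,node,axle] C=[apple]
Tick 2: prefer B, take peg from B; A=[gear,lens,bolt,plank,nail] B=[tube,node,axle] C=[apple,peg]
Tick 3: prefer A, take gear from A; A=[lens,bolt,plank,nail] B=[tube,node,axle] C=[apple,peg,gear]
Tick 4: prefer B, take tube from B; A=[lens,bolt,plank,nail] B=[node,axle] C=[apple,peg,gear,tube]
Tick 5: prefer A, take lens from A; A=[bolt,plank,nail] B=[node,axle] C=[apple,peg,gear,tube,lens]
Tick 6: prefer B, take node from B; A=[bolt,plank,nail] B=[axle] C=[apple,peg,gear,tube,lens,node]
Tick 7: prefer A, take bolt from A; A=[plank,nail] B=[axle] C=[apple,peg,gear,tube,lens,node,bolt]
Tick 8: prefer B, take axle from B; A=[plank,nail] B=[-] C=[apple,peg,gear,tube,lens,node,bolt,axle]

Answer: apple peg gear tube lens node bolt axle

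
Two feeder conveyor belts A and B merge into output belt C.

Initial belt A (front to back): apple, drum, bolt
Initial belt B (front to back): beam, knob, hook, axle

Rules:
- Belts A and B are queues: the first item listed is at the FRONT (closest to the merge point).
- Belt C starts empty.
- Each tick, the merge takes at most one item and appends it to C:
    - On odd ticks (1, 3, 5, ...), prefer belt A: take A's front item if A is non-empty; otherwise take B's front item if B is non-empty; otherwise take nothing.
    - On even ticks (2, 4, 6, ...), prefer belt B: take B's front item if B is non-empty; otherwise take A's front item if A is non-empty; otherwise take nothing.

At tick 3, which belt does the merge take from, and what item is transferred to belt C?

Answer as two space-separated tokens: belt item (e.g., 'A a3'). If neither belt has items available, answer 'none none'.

Tick 1: prefer A, take apple from A; A=[drum,bolt] B=[beam,knob,hook,axle] C=[apple]
Tick 2: prefer B, take beam from B; A=[drum,bolt] B=[knob,hook,axle] C=[apple,beam]
Tick 3: prefer A, take drum from A; A=[bolt] B=[knob,hook,axle] C=[apple,beam,drum]

Answer: A drum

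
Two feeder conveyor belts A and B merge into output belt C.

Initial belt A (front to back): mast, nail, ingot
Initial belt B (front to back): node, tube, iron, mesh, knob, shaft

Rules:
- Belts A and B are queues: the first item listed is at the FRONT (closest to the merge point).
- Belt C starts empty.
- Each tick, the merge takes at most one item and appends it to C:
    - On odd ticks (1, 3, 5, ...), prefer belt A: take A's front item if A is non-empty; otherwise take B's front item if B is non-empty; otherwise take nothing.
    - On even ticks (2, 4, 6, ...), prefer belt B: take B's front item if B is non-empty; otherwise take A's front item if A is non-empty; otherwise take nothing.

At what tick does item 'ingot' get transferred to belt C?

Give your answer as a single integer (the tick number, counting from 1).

Answer: 5

Derivation:
Tick 1: prefer A, take mast from A; A=[nail,ingot] B=[node,tube,iron,mesh,knob,shaft] C=[mast]
Tick 2: prefer B, take node from B; A=[nail,ingot] B=[tube,iron,mesh,knob,shaft] C=[mast,node]
Tick 3: prefer A, take nail from A; A=[ingot] B=[tube,iron,mesh,knob,shaft] C=[mast,node,nail]
Tick 4: prefer B, take tube from B; A=[ingot] B=[iron,mesh,knob,shaft] C=[mast,node,nail,tube]
Tick 5: prefer A, take ingot from A; A=[-] B=[iron,mesh,knob,shaft] C=[mast,node,nail,tube,ingot]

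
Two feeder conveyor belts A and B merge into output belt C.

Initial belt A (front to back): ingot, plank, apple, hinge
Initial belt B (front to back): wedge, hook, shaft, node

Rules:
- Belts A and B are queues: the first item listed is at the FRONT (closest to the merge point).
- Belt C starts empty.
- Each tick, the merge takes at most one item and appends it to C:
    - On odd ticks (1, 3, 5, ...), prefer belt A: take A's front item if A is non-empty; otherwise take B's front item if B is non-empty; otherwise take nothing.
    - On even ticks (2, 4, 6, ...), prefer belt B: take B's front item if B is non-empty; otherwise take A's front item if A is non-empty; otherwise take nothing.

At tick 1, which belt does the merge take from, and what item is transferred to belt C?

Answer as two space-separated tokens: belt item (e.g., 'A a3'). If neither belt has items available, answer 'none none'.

Tick 1: prefer A, take ingot from A; A=[plank,apple,hinge] B=[wedge,hook,shaft,node] C=[ingot]

Answer: A ingot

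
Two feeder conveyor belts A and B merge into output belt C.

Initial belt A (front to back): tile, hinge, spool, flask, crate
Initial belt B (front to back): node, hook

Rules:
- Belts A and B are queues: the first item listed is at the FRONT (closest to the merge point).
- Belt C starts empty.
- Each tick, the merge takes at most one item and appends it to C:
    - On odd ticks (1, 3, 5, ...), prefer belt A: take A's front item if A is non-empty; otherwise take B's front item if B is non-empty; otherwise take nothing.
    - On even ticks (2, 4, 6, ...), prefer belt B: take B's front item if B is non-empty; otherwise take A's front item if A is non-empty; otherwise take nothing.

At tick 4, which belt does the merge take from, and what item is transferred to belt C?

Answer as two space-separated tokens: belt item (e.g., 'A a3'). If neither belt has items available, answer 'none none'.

Tick 1: prefer A, take tile from A; A=[hinge,spool,flask,crate] B=[node,hook] C=[tile]
Tick 2: prefer B, take node from B; A=[hinge,spool,flask,crate] B=[hook] C=[tile,node]
Tick 3: prefer A, take hinge from A; A=[spool,flask,crate] B=[hook] C=[tile,node,hinge]
Tick 4: prefer B, take hook from B; A=[spool,flask,crate] B=[-] C=[tile,node,hinge,hook]

Answer: B hook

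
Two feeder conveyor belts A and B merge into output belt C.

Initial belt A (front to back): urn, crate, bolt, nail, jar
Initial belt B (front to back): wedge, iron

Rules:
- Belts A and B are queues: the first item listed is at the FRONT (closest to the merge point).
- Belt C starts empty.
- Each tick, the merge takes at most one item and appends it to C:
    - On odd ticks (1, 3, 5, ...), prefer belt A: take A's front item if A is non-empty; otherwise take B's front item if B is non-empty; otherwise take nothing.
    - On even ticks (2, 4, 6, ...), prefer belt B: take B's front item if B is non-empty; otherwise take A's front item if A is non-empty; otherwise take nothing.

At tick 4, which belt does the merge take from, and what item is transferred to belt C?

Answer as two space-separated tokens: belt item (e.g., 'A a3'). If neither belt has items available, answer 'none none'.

Tick 1: prefer A, take urn from A; A=[crate,bolt,nail,jar] B=[wedge,iron] C=[urn]
Tick 2: prefer B, take wedge from B; A=[crate,bolt,nail,jar] B=[iron] C=[urn,wedge]
Tick 3: prefer A, take crate from A; A=[bolt,nail,jar] B=[iron] C=[urn,wedge,crate]
Tick 4: prefer B, take iron from B; A=[bolt,nail,jar] B=[-] C=[urn,wedge,crate,iron]

Answer: B iron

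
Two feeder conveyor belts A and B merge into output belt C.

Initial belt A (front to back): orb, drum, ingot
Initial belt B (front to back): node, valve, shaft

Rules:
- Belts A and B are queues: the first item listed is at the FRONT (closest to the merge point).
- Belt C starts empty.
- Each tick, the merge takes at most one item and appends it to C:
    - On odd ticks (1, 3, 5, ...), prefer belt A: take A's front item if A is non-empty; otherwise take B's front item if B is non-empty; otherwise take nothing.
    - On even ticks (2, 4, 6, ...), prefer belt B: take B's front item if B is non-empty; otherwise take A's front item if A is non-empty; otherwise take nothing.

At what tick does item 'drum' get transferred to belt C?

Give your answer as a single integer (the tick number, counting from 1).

Tick 1: prefer A, take orb from A; A=[drum,ingot] B=[node,valve,shaft] C=[orb]
Tick 2: prefer B, take node from B; A=[drum,ingot] B=[valve,shaft] C=[orb,node]
Tick 3: prefer A, take drum from A; A=[ingot] B=[valve,shaft] C=[orb,node,drum]

Answer: 3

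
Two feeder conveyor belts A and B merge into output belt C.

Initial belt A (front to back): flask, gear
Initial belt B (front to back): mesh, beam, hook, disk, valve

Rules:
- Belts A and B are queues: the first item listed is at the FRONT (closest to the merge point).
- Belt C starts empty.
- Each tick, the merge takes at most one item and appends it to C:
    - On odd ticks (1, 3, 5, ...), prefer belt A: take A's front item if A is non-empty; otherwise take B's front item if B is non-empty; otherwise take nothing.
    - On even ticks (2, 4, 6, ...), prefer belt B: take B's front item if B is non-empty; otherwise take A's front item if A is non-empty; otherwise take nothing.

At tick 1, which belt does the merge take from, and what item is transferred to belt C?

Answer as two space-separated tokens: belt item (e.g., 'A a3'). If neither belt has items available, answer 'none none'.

Answer: A flask

Derivation:
Tick 1: prefer A, take flask from A; A=[gear] B=[mesh,beam,hook,disk,valve] C=[flask]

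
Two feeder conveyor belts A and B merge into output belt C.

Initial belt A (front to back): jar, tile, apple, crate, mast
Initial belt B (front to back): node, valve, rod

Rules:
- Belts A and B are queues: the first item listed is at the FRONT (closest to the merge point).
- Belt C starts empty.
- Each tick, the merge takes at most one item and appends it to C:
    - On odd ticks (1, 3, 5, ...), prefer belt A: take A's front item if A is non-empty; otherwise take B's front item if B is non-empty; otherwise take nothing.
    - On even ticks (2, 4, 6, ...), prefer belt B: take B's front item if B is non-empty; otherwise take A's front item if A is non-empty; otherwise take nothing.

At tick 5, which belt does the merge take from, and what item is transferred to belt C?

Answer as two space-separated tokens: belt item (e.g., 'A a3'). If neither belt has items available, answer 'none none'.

Tick 1: prefer A, take jar from A; A=[tile,apple,crate,mast] B=[node,valve,rod] C=[jar]
Tick 2: prefer B, take node from B; A=[tile,apple,crate,mast] B=[valve,rod] C=[jar,node]
Tick 3: prefer A, take tile from A; A=[apple,crate,mast] B=[valve,rod] C=[jar,node,tile]
Tick 4: prefer B, take valve from B; A=[apple,crate,mast] B=[rod] C=[jar,node,tile,valve]
Tick 5: prefer A, take apple from A; A=[crate,mast] B=[rod] C=[jar,node,tile,valve,apple]

Answer: A apple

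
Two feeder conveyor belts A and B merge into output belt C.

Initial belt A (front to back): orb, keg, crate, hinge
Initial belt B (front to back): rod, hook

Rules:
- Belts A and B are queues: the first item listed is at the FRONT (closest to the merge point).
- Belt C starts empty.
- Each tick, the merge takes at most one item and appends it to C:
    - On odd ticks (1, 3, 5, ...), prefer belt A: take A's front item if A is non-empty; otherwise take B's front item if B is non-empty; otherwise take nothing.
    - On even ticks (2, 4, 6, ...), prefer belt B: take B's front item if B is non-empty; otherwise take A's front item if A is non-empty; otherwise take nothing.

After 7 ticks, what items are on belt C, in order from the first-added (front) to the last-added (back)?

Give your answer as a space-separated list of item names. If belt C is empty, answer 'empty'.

Answer: orb rod keg hook crate hinge

Derivation:
Tick 1: prefer A, take orb from A; A=[keg,crate,hinge] B=[rod,hook] C=[orb]
Tick 2: prefer B, take rod from B; A=[keg,crate,hinge] B=[hook] C=[orb,rod]
Tick 3: prefer A, take keg from A; A=[crate,hinge] B=[hook] C=[orb,rod,keg]
Tick 4: prefer B, take hook from B; A=[crate,hinge] B=[-] C=[orb,rod,keg,hook]
Tick 5: prefer A, take crate from A; A=[hinge] B=[-] C=[orb,rod,keg,hook,crate]
Tick 6: prefer B, take hinge from A; A=[-] B=[-] C=[orb,rod,keg,hook,crate,hinge]
Tick 7: prefer A, both empty, nothing taken; A=[-] B=[-] C=[orb,rod,keg,hook,crate,hinge]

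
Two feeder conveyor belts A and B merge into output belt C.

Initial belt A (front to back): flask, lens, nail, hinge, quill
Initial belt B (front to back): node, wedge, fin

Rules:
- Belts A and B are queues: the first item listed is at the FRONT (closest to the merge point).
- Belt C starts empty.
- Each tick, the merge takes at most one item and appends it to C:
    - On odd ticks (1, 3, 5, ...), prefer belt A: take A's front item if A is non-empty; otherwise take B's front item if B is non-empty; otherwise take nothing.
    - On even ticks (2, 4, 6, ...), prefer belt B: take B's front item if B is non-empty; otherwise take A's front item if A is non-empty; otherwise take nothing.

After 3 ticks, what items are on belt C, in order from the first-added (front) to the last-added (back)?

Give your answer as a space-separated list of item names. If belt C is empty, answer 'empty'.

Answer: flask node lens

Derivation:
Tick 1: prefer A, take flask from A; A=[lens,nail,hinge,quill] B=[node,wedge,fin] C=[flask]
Tick 2: prefer B, take node from B; A=[lens,nail,hinge,quill] B=[wedge,fin] C=[flask,node]
Tick 3: prefer A, take lens from A; A=[nail,hinge,quill] B=[wedge,fin] C=[flask,node,lens]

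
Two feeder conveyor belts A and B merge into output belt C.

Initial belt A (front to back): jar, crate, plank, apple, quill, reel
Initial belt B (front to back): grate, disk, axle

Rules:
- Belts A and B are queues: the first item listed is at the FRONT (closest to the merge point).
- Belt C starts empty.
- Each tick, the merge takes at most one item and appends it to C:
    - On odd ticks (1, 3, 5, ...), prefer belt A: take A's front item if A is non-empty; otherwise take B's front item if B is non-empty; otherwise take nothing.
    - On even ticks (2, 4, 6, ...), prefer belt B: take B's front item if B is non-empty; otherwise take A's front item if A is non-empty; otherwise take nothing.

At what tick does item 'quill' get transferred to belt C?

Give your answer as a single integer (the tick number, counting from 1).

Answer: 8

Derivation:
Tick 1: prefer A, take jar from A; A=[crate,plank,apple,quill,reel] B=[grate,disk,axle] C=[jar]
Tick 2: prefer B, take grate from B; A=[crate,plank,apple,quill,reel] B=[disk,axle] C=[jar,grate]
Tick 3: prefer A, take crate from A; A=[plank,apple,quill,reel] B=[disk,axle] C=[jar,grate,crate]
Tick 4: prefer B, take disk from B; A=[plank,apple,quill,reel] B=[axle] C=[jar,grate,crate,disk]
Tick 5: prefer A, take plank from A; A=[apple,quill,reel] B=[axle] C=[jar,grate,crate,disk,plank]
Tick 6: prefer B, take axle from B; A=[apple,quill,reel] B=[-] C=[jar,grate,crate,disk,plank,axle]
Tick 7: prefer A, take apple from A; A=[quill,reel] B=[-] C=[jar,grate,crate,disk,plank,axle,apple]
Tick 8: prefer B, take quill from A; A=[reel] B=[-] C=[jar,grate,crate,disk,plank,axle,apple,quill]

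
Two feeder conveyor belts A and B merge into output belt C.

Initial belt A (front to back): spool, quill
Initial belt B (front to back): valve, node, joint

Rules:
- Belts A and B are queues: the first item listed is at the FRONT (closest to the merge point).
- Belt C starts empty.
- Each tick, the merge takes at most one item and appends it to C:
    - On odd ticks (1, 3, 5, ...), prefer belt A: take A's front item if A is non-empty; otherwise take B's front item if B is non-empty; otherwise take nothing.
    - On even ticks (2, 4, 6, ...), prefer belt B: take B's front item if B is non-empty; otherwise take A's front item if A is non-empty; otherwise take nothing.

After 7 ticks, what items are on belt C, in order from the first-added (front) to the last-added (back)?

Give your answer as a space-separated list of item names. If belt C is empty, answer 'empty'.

Tick 1: prefer A, take spool from A; A=[quill] B=[valve,node,joint] C=[spool]
Tick 2: prefer B, take valve from B; A=[quill] B=[node,joint] C=[spool,valve]
Tick 3: prefer A, take quill from A; A=[-] B=[node,joint] C=[spool,valve,quill]
Tick 4: prefer B, take node from B; A=[-] B=[joint] C=[spool,valve,quill,node]
Tick 5: prefer A, take joint from B; A=[-] B=[-] C=[spool,valve,quill,node,joint]
Tick 6: prefer B, both empty, nothing taken; A=[-] B=[-] C=[spool,valve,quill,node,joint]
Tick 7: prefer A, both empty, nothing taken; A=[-] B=[-] C=[spool,valve,quill,node,joint]

Answer: spool valve quill node joint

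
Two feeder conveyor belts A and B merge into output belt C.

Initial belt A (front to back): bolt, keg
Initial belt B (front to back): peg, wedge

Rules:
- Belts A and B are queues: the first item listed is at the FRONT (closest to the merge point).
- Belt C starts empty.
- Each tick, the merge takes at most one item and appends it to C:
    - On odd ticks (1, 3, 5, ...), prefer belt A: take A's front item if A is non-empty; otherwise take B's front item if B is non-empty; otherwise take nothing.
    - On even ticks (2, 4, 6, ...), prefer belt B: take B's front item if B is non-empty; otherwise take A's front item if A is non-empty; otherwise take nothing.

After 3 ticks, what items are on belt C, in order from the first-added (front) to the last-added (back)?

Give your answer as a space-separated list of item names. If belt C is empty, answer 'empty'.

Answer: bolt peg keg

Derivation:
Tick 1: prefer A, take bolt from A; A=[keg] B=[peg,wedge] C=[bolt]
Tick 2: prefer B, take peg from B; A=[keg] B=[wedge] C=[bolt,peg]
Tick 3: prefer A, take keg from A; A=[-] B=[wedge] C=[bolt,peg,keg]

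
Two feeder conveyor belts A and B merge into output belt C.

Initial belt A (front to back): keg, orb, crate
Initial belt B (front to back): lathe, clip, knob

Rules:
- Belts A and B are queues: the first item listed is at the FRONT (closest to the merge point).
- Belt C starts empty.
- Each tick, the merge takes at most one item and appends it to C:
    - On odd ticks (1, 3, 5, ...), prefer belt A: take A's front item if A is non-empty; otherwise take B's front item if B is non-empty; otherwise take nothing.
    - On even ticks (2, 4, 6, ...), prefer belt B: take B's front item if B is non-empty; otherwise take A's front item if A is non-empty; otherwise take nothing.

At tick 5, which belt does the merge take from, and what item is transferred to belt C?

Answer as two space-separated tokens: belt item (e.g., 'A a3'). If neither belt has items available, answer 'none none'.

Answer: A crate

Derivation:
Tick 1: prefer A, take keg from A; A=[orb,crate] B=[lathe,clip,knob] C=[keg]
Tick 2: prefer B, take lathe from B; A=[orb,crate] B=[clip,knob] C=[keg,lathe]
Tick 3: prefer A, take orb from A; A=[crate] B=[clip,knob] C=[keg,lathe,orb]
Tick 4: prefer B, take clip from B; A=[crate] B=[knob] C=[keg,lathe,orb,clip]
Tick 5: prefer A, take crate from A; A=[-] B=[knob] C=[keg,lathe,orb,clip,crate]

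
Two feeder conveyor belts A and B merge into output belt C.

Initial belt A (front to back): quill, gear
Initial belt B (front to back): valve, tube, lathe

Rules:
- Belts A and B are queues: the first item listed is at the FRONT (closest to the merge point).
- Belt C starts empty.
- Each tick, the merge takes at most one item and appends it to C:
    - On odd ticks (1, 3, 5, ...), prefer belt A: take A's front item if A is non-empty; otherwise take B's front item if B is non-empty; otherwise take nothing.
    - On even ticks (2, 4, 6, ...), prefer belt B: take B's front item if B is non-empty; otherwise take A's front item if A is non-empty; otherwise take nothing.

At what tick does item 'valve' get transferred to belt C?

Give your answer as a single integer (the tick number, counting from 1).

Tick 1: prefer A, take quill from A; A=[gear] B=[valve,tube,lathe] C=[quill]
Tick 2: prefer B, take valve from B; A=[gear] B=[tube,lathe] C=[quill,valve]

Answer: 2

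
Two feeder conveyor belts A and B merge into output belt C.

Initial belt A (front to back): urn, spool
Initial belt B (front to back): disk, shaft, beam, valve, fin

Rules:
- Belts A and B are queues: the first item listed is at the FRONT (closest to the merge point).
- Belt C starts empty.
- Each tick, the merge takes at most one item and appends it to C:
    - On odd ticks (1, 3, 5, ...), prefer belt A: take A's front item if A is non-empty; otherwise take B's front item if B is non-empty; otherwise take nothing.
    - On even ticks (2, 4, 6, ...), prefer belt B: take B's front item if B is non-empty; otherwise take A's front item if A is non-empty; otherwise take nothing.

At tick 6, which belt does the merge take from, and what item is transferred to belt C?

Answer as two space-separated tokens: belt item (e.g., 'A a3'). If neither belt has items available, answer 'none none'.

Tick 1: prefer A, take urn from A; A=[spool] B=[disk,shaft,beam,valve,fin] C=[urn]
Tick 2: prefer B, take disk from B; A=[spool] B=[shaft,beam,valve,fin] C=[urn,disk]
Tick 3: prefer A, take spool from A; A=[-] B=[shaft,beam,valve,fin] C=[urn,disk,spool]
Tick 4: prefer B, take shaft from B; A=[-] B=[beam,valve,fin] C=[urn,disk,spool,shaft]
Tick 5: prefer A, take beam from B; A=[-] B=[valve,fin] C=[urn,disk,spool,shaft,beam]
Tick 6: prefer B, take valve from B; A=[-] B=[fin] C=[urn,disk,spool,shaft,beam,valve]

Answer: B valve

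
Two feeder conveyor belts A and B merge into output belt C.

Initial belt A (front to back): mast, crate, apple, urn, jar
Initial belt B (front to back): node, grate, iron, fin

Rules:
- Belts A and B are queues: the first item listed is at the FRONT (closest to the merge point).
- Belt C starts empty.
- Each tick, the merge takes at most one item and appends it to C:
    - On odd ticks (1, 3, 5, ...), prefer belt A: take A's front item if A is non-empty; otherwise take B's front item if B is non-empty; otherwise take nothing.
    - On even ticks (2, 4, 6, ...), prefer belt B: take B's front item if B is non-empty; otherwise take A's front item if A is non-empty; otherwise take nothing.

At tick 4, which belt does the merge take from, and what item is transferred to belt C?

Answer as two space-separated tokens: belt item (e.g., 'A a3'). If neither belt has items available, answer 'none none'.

Answer: B grate

Derivation:
Tick 1: prefer A, take mast from A; A=[crate,apple,urn,jar] B=[node,grate,iron,fin] C=[mast]
Tick 2: prefer B, take node from B; A=[crate,apple,urn,jar] B=[grate,iron,fin] C=[mast,node]
Tick 3: prefer A, take crate from A; A=[apple,urn,jar] B=[grate,iron,fin] C=[mast,node,crate]
Tick 4: prefer B, take grate from B; A=[apple,urn,jar] B=[iron,fin] C=[mast,node,crate,grate]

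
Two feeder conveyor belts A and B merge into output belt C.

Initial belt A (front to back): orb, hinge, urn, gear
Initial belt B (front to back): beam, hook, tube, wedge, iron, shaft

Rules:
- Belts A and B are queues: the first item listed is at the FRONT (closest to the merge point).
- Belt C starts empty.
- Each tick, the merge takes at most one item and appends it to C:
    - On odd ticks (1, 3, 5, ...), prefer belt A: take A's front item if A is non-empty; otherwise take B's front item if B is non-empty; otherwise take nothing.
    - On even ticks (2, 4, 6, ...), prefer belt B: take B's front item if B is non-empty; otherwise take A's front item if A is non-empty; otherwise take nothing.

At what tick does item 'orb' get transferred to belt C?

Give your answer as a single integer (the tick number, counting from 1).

Tick 1: prefer A, take orb from A; A=[hinge,urn,gear] B=[beam,hook,tube,wedge,iron,shaft] C=[orb]

Answer: 1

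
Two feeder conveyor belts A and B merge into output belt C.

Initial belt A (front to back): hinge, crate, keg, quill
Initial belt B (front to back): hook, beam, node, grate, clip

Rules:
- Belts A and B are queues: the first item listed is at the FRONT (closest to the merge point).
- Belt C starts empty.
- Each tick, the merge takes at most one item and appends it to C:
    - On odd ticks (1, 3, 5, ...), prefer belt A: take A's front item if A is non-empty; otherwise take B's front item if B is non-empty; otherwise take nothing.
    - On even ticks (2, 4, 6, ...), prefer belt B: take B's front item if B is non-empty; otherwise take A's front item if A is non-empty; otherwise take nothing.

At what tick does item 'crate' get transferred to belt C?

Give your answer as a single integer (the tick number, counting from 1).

Tick 1: prefer A, take hinge from A; A=[crate,keg,quill] B=[hook,beam,node,grate,clip] C=[hinge]
Tick 2: prefer B, take hook from B; A=[crate,keg,quill] B=[beam,node,grate,clip] C=[hinge,hook]
Tick 3: prefer A, take crate from A; A=[keg,quill] B=[beam,node,grate,clip] C=[hinge,hook,crate]

Answer: 3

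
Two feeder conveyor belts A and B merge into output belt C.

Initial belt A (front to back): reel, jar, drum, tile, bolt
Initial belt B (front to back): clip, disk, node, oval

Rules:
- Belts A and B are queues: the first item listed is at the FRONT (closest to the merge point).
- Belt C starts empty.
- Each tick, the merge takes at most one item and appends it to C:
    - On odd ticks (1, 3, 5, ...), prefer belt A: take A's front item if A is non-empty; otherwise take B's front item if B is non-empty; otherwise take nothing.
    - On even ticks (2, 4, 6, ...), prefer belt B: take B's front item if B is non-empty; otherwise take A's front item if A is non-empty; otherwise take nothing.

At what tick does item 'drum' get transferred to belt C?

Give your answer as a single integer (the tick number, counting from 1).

Answer: 5

Derivation:
Tick 1: prefer A, take reel from A; A=[jar,drum,tile,bolt] B=[clip,disk,node,oval] C=[reel]
Tick 2: prefer B, take clip from B; A=[jar,drum,tile,bolt] B=[disk,node,oval] C=[reel,clip]
Tick 3: prefer A, take jar from A; A=[drum,tile,bolt] B=[disk,node,oval] C=[reel,clip,jar]
Tick 4: prefer B, take disk from B; A=[drum,tile,bolt] B=[node,oval] C=[reel,clip,jar,disk]
Tick 5: prefer A, take drum from A; A=[tile,bolt] B=[node,oval] C=[reel,clip,jar,disk,drum]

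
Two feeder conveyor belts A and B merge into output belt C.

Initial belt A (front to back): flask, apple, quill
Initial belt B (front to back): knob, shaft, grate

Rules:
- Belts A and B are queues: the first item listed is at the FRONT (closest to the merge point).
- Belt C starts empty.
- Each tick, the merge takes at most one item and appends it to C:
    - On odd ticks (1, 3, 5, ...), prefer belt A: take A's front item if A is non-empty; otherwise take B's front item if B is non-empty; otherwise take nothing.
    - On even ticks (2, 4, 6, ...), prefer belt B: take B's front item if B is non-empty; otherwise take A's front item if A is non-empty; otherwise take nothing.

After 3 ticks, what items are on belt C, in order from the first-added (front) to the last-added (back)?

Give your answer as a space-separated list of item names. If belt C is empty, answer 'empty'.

Tick 1: prefer A, take flask from A; A=[apple,quill] B=[knob,shaft,grate] C=[flask]
Tick 2: prefer B, take knob from B; A=[apple,quill] B=[shaft,grate] C=[flask,knob]
Tick 3: prefer A, take apple from A; A=[quill] B=[shaft,grate] C=[flask,knob,apple]

Answer: flask knob apple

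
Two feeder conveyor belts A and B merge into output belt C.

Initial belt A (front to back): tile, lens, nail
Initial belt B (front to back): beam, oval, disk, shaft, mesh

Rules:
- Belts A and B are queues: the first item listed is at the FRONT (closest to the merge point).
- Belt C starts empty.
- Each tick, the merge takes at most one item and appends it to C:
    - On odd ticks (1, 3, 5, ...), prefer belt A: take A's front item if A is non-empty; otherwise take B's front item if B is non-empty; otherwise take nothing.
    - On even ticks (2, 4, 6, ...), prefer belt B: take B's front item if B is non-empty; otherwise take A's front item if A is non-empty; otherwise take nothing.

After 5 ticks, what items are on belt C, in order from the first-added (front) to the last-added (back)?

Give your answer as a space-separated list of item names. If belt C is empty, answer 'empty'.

Tick 1: prefer A, take tile from A; A=[lens,nail] B=[beam,oval,disk,shaft,mesh] C=[tile]
Tick 2: prefer B, take beam from B; A=[lens,nail] B=[oval,disk,shaft,mesh] C=[tile,beam]
Tick 3: prefer A, take lens from A; A=[nail] B=[oval,disk,shaft,mesh] C=[tile,beam,lens]
Tick 4: prefer B, take oval from B; A=[nail] B=[disk,shaft,mesh] C=[tile,beam,lens,oval]
Tick 5: prefer A, take nail from A; A=[-] B=[disk,shaft,mesh] C=[tile,beam,lens,oval,nail]

Answer: tile beam lens oval nail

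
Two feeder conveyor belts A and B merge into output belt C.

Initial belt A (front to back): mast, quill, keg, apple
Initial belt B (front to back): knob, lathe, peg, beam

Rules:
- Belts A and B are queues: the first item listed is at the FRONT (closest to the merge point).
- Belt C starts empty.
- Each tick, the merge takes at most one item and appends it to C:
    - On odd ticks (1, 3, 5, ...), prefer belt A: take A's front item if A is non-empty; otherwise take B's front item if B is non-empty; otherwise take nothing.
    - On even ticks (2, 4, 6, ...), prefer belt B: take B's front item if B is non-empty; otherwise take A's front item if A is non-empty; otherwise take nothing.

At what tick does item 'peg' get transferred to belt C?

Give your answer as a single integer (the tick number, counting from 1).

Tick 1: prefer A, take mast from A; A=[quill,keg,apple] B=[knob,lathe,peg,beam] C=[mast]
Tick 2: prefer B, take knob from B; A=[quill,keg,apple] B=[lathe,peg,beam] C=[mast,knob]
Tick 3: prefer A, take quill from A; A=[keg,apple] B=[lathe,peg,beam] C=[mast,knob,quill]
Tick 4: prefer B, take lathe from B; A=[keg,apple] B=[peg,beam] C=[mast,knob,quill,lathe]
Tick 5: prefer A, take keg from A; A=[apple] B=[peg,beam] C=[mast,knob,quill,lathe,keg]
Tick 6: prefer B, take peg from B; A=[apple] B=[beam] C=[mast,knob,quill,lathe,keg,peg]

Answer: 6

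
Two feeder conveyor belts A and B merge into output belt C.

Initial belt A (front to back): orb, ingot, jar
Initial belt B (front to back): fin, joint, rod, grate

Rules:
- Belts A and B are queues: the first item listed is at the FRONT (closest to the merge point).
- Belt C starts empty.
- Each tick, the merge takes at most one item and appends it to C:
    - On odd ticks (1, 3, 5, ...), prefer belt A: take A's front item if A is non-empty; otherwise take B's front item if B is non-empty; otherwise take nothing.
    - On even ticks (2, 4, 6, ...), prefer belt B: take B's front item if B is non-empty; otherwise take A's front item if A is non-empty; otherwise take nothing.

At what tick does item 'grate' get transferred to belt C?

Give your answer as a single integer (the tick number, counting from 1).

Tick 1: prefer A, take orb from A; A=[ingot,jar] B=[fin,joint,rod,grate] C=[orb]
Tick 2: prefer B, take fin from B; A=[ingot,jar] B=[joint,rod,grate] C=[orb,fin]
Tick 3: prefer A, take ingot from A; A=[jar] B=[joint,rod,grate] C=[orb,fin,ingot]
Tick 4: prefer B, take joint from B; A=[jar] B=[rod,grate] C=[orb,fin,ingot,joint]
Tick 5: prefer A, take jar from A; A=[-] B=[rod,grate] C=[orb,fin,ingot,joint,jar]
Tick 6: prefer B, take rod from B; A=[-] B=[grate] C=[orb,fin,ingot,joint,jar,rod]
Tick 7: prefer A, take grate from B; A=[-] B=[-] C=[orb,fin,ingot,joint,jar,rod,grate]

Answer: 7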